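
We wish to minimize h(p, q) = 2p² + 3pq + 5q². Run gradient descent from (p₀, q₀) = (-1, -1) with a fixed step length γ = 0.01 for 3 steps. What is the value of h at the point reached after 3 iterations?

∇h = (4p + 3q, 3p + 10q)
Step 1: at (-1, -1), ∇h = (-7, -13) → (-1, -1) − 0.01·(-7, -13) = (-0.93, -0.87)
Step 2: at (-0.93, -0.87), ∇h = (-6.33, -11.49) → (-0.93, -0.87) − 0.01·(-6.33, -11.49) = (-0.8667, -0.7551)
Step 3: at (-0.8667, -0.7551), ∇h = (-5.7321, -10.1511) → (-0.8667, -0.7551) − 0.01·(-5.7321, -10.1511) = (-0.809379, -0.653589)
h(-0.809379, -0.653589) = 5.03308526958

5.03308526958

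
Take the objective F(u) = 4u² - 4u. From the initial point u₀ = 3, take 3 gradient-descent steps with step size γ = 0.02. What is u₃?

F′(u) = 8u - 4
Step 1: F′(3) = 20; u₁ = 3 − 0.02·20 = 2.6
Step 2: F′(2.6) = 16.8; u₂ = 2.6 − 0.02·16.8 = 2.264
Step 3: F′(2.264) = 14.112; u₃ = 2.264 − 0.02·14.112 = 1.98176

1.98176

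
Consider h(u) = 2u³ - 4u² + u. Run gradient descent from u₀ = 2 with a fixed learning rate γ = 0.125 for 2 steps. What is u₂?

h′(u) = 6u² - 8u + 1
Step 1: h′(2) = 9; u₁ = 2 − 0.125·9 = 0.875
Step 2: h′(0.875) = -1.40625; u₂ = 0.875 − 0.125·(-1.40625) = 1.05078125

1.05078125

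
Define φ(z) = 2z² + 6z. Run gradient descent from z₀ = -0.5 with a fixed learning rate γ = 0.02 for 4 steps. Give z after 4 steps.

φ′(z) = 4z + 6
Step 1: φ′(-0.5) = 4; z₁ = -0.5 − 0.02·4 = -0.58
Step 2: φ′(-0.58) = 3.68; z₂ = -0.58 − 0.02·3.68 = -0.6536
Step 3: φ′(-0.6536) = 3.3856; z₃ = -0.6536 − 0.02·3.3856 = -0.721312
Step 4: φ′(-0.721312) = 3.114752; z₄ = -0.721312 − 0.02·3.114752 = -0.78360704

-0.78360704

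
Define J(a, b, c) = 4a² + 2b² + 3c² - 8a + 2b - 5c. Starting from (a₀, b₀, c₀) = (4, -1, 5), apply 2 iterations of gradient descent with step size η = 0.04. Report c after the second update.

3.24

∇J = (8a - 8, 4b + 2, 6c - 5)
Step 1: at (4, -1, 5), ∇J = (24, -2, 25) → (4, -1, 5) − 0.04·(24, -2, 25) = (3.04, -0.92, 4)
Step 2: at (3.04, -0.92, 4), ∇J = (16.32, -1.68, 19) → (3.04, -0.92, 4) − 0.04·(16.32, -1.68, 19) = (2.3872, -0.8528, 3.24)
c = 3.24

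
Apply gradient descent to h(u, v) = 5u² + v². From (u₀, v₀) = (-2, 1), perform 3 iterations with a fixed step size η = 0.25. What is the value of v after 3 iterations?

0.125

∇h = (10u, 2v)
Step 1: at (-2, 1), ∇h = (-20, 2) → (-2, 1) − 0.25·(-20, 2) = (3, 0.5)
Step 2: at (3, 0.5), ∇h = (30, 1) → (3, 0.5) − 0.25·(30, 1) = (-4.5, 0.25)
Step 3: at (-4.5, 0.25), ∇h = (-45, 0.5) → (-4.5, 0.25) − 0.25·(-45, 0.5) = (6.75, 0.125)
v = 0.125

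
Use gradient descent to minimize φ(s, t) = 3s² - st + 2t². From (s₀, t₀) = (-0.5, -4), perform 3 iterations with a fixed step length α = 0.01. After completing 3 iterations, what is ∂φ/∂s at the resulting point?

∇φ = (6s - t, -s + 4t)
(s₁, t₁) = (-0.5, -4) − 0.01·(1, -15.5) = (-0.51, -3.845)
(s₂, t₂) = (-0.51, -3.845) − 0.01·(0.785, -14.87) = (-0.51785, -3.6963)
(s₃, t₃) = (-0.51785, -3.6963) − 0.01·(0.5892, -14.26735) = (-0.523742, -3.5536265)
∂φ/∂s at (-0.523742, -3.5536265) = 0.4111745

0.4111745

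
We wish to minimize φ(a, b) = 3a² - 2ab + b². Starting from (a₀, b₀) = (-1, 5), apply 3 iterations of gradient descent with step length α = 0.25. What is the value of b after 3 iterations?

1

∇φ = (6a - 2b, -2a + 2b)
Step 1: at (-1, 5), ∇φ = (-16, 12) → (-1, 5) − 0.25·(-16, 12) = (3, 2)
Step 2: at (3, 2), ∇φ = (14, -2) → (3, 2) − 0.25·(14, -2) = (-0.5, 2.5)
Step 3: at (-0.5, 2.5), ∇φ = (-8, 6) → (-0.5, 2.5) − 0.25·(-8, 6) = (1.5, 1)
b = 1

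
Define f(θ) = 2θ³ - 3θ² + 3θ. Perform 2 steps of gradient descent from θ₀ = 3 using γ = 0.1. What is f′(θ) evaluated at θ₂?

46.086456

f′(θ) = 6θ² - 6θ + 3
Step 1: f′(3) = 39; θ₁ = 3 − 0.1·39 = -0.9
Step 2: f′(-0.9) = 13.26; θ₂ = -0.9 − 0.1·13.26 = -2.226
f′(θ) at (-2.226) = 46.086456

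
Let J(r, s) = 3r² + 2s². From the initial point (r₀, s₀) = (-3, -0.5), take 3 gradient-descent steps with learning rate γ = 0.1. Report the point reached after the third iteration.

(-0.192, -0.108)

∇J = (6r, 4s)
(r₁, s₁) = (-3, -0.5) − 0.1·(-18, -2) = (-1.2, -0.3)
(r₂, s₂) = (-1.2, -0.3) − 0.1·(-7.2, -1.2) = (-0.48, -0.18)
(r₃, s₃) = (-0.48, -0.18) − 0.1·(-2.88, -0.72) = (-0.192, -0.108)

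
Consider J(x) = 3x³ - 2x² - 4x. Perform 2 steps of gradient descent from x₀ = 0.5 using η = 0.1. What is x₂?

J′(x) = 9x² - 4x - 4
x₁ = 0.5 − 0.1·(-3.75) = 0.875
x₂ = 0.875 − 0.1·(-0.609375) = 0.9359375

0.9359375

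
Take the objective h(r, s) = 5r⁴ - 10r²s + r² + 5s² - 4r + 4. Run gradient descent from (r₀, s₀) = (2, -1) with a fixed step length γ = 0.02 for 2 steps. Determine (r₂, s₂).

(1.36, 0.8)

∇h = (20r³ - 20rs + 2r - 4, -10r² + 10s)
Step 1: at (2, -1), ∇h = (200, -50) → (2, -1) − 0.02·(200, -50) = (-2, 0)
Step 2: at (-2, 0), ∇h = (-168, -40) → (-2, 0) − 0.02·(-168, -40) = (1.36, 0.8)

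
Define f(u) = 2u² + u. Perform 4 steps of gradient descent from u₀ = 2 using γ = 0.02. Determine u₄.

f′(u) = 4u + 1
u₁ = 2 − 0.02·9 = 1.82
u₂ = 1.82 − 0.02·8.28 = 1.6544
u₃ = 1.6544 − 0.02·7.6176 = 1.502048
u₄ = 1.502048 − 0.02·7.008192 = 1.36188416

1.36188416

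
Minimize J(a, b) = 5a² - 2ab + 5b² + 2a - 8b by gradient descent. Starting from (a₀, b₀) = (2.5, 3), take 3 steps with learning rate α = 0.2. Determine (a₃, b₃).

(-1.012, 0.736)

∇J = (10a - 2b + 2, -2a + 10b - 8)
Step 1: at (2.5, 3), ∇J = (21, 17) → (2.5, 3) − 0.2·(21, 17) = (-1.7, -0.4)
Step 2: at (-1.7, -0.4), ∇J = (-14.2, -8.6) → (-1.7, -0.4) − 0.2·(-14.2, -8.6) = (1.14, 1.32)
Step 3: at (1.14, 1.32), ∇J = (10.76, 2.92) → (1.14, 1.32) − 0.2·(10.76, 2.92) = (-1.012, 0.736)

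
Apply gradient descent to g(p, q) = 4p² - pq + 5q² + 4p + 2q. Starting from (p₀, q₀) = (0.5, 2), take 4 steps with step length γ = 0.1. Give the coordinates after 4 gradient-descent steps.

∇g = (8p - q + 4, -p + 10q + 2)
Step 1: at (0.5, 2), ∇g = (6, 21.5) → (0.5, 2) − 0.1·(6, 21.5) = (-0.1, -0.15)
Step 2: at (-0.1, -0.15), ∇g = (3.35, 0.6) → (-0.1, -0.15) − 0.1·(3.35, 0.6) = (-0.435, -0.21)
Step 3: at (-0.435, -0.21), ∇g = (0.73, 0.335) → (-0.435, -0.21) − 0.1·(0.73, 0.335) = (-0.508, -0.2435)
Step 4: at (-0.508, -0.2435), ∇g = (0.1795, 0.073) → (-0.508, -0.2435) − 0.1·(0.1795, 0.073) = (-0.52595, -0.2508)

(-0.52595, -0.2508)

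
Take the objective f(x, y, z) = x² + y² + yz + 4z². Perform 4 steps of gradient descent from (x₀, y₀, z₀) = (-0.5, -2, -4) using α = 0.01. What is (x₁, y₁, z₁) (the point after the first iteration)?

∇f = (2x, 2y + z, y + 8z)
Step 1: at (-0.5, -2, -4), ∇f = (-1, -8, -34) → (-0.5, -2, -4) − 0.01·(-1, -8, -34) = (-0.49, -1.92, -3.66)

(-0.49, -1.92, -3.66)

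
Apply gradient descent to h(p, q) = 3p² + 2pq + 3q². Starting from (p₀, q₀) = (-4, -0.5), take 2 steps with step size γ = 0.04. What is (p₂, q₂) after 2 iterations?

(-2.2752, 0.1944)

∇h = (6p + 2q, 2p + 6q)
Step 1: at (-4, -0.5), ∇h = (-25, -11) → (-4, -0.5) − 0.04·(-25, -11) = (-3, -0.06)
Step 2: at (-3, -0.06), ∇h = (-18.12, -6.36) → (-3, -0.06) − 0.04·(-18.12, -6.36) = (-2.2752, 0.1944)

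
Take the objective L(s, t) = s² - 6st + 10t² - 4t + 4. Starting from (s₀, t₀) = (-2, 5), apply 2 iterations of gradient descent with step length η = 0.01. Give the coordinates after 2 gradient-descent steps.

∇L = (2s - 6t, -6s + 20t - 4)
(s₁, t₁) = (-2, 5) − 0.01·(-34, 108) = (-1.66, 3.92)
(s₂, t₂) = (-1.66, 3.92) − 0.01·(-26.84, 84.36) = (-1.3916, 3.0764)

(-1.3916, 3.0764)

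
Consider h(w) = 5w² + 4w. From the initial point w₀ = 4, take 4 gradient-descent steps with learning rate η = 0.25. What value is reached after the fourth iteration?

h′(w) = 10w + 4
w₁ = 4 − 0.25·44 = -7
w₂ = -7 − 0.25·(-66) = 9.5
w₃ = 9.5 − 0.25·99 = -15.25
w₄ = -15.25 − 0.25·(-148.5) = 21.875

21.875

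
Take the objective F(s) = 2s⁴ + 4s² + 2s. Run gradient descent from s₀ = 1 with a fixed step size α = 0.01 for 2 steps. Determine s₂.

0.69029056

F′(s) = 8s³ + 8s + 2
Step 1: F′(1) = 18; s₁ = 1 − 0.01·18 = 0.82
Step 2: F′(0.82) = 12.970944; s₂ = 0.82 − 0.01·12.970944 = 0.69029056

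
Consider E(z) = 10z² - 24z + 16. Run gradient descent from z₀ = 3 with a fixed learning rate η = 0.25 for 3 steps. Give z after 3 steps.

E′(z) = 20z - 24
z₁ = 3 − 0.25·36 = -6
z₂ = -6 − 0.25·(-144) = 30
z₃ = 30 − 0.25·576 = -114

-114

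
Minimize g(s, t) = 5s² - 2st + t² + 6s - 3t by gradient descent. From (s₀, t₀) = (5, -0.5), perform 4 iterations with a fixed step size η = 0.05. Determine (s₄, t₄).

∇g = (10s - 2t + 6, -2s + 2t - 3)
Step 1: at (5, -0.5), ∇g = (57, -14) → (5, -0.5) − 0.05·(57, -14) = (2.15, 0.2)
Step 2: at (2.15, 0.2), ∇g = (27.1, -6.9) → (2.15, 0.2) − 0.05·(27.1, -6.9) = (0.795, 0.545)
Step 3: at (0.795, 0.545), ∇g = (12.86, -3.5) → (0.795, 0.545) − 0.05·(12.86, -3.5) = (0.152, 0.72)
Step 4: at (0.152, 0.72), ∇g = (6.08, -1.864) → (0.152, 0.72) − 0.05·(6.08, -1.864) = (-0.152, 0.8132)

(-0.152, 0.8132)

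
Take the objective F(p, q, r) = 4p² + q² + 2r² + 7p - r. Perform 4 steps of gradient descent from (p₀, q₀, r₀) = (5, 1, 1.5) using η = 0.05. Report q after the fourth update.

0.6561

∇F = (8p + 7, 2q, 4r - 1)
(p₁, q₁, r₁) = (5, 1, 1.5) − 0.05·(47, 2, 5) = (2.65, 0.9, 1.25)
(p₂, q₂, r₂) = (2.65, 0.9, 1.25) − 0.05·(28.2, 1.8, 4) = (1.24, 0.81, 1.05)
(p₃, q₃, r₃) = (1.24, 0.81, 1.05) − 0.05·(16.92, 1.62, 3.2) = (0.394, 0.729, 0.89)
(p₄, q₄, r₄) = (0.394, 0.729, 0.89) − 0.05·(10.152, 1.458, 2.56) = (-0.1136, 0.6561, 0.762)
q = 0.6561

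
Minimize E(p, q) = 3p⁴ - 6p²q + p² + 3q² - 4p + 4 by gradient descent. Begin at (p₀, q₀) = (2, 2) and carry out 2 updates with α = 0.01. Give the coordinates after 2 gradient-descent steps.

∇E = (12p³ - 12pq + 2p - 4, -6p² + 6q)
(p₁, q₁) = (2, 2) − 0.01·(48, -12) = (1.52, 2.12)
(p₂, q₂) = (1.52, 2.12) − 0.01·(2.512896, -1.1424) = (1.49487104, 2.131424)

(1.49487104, 2.131424)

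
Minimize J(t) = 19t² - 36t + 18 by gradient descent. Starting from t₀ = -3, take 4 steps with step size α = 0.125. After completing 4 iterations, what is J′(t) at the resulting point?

J′(t) = 38t - 36
Step 1: J′(-3) = -150; t₁ = -3 − 0.125·(-150) = 15.75
Step 2: J′(15.75) = 562.5; t₂ = 15.75 − 0.125·562.5 = -54.5625
Step 3: J′(-54.5625) = -2109.375; t₃ = -54.5625 − 0.125·(-2109.375) = 209.109375
Step 4: J′(209.109375) = 7910.15625; t₄ = 209.109375 − 0.125·7910.15625 = -779.66015625
J′(t) at (-779.66015625) = -29663.0859375

-29663.0859375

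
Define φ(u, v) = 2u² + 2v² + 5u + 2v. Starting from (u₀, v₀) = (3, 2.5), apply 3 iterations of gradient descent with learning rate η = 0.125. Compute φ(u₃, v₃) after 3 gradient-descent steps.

-2.779296875

∇φ = (4u + 5, 4v + 2)
(u₁, v₁) = (3, 2.5) − 0.125·(17, 12) = (0.875, 1)
(u₂, v₂) = (0.875, 1) − 0.125·(8.5, 6) = (-0.1875, 0.25)
(u₃, v₃) = (-0.1875, 0.25) − 0.125·(4.25, 3) = (-0.71875, -0.125)
φ(-0.71875, -0.125) = -2.779296875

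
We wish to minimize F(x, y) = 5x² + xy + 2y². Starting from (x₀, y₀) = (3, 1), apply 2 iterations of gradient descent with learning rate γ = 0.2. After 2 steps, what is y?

0.56

∇F = (10x + y, x + 4y)
Step 1: at (3, 1), ∇F = (31, 7) → (3, 1) − 0.2·(31, 7) = (-3.2, -0.4)
Step 2: at (-3.2, -0.4), ∇F = (-32.4, -4.8) → (-3.2, -0.4) − 0.2·(-32.4, -4.8) = (3.28, 0.56)
y = 0.56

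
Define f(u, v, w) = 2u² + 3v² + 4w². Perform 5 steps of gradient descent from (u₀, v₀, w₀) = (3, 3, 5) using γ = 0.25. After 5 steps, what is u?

∇f = (4u, 6v, 8w)
(u₁, v₁, w₁) = (3, 3, 5) − 0.25·(12, 18, 40) = (0, -1.5, -5)
(u₂, v₂, w₂) = (0, -1.5, -5) − 0.25·(0, -9, -40) = (0, 0.75, 5)
(u₃, v₃, w₃) = (0, 0.75, 5) − 0.25·(0, 4.5, 40) = (0, -0.375, -5)
(u₄, v₄, w₄) = (0, -0.375, -5) − 0.25·(0, -2.25, -40) = (0, 0.1875, 5)
(u₅, v₅, w₅) = (0, 0.1875, 5) − 0.25·(0, 1.125, 40) = (0, -0.09375, -5)
u = 0

0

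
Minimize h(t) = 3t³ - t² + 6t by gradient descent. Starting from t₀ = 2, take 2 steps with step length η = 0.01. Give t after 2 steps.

1.356204

h′(t) = 9t² - 2t + 6
t₁ = 2 − 0.01·38 = 1.62
t₂ = 1.62 − 0.01·26.3796 = 1.356204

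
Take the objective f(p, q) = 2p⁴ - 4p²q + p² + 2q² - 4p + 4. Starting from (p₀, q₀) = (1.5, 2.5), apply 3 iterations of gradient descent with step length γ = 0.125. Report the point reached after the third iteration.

∇f = (8p³ - 8pq + 2p - 4, -4p² + 4q)
(p₁, q₁) = (1.5, 2.5) − 0.125·(-4, 1) = (2, 2.375)
(p₂, q₂) = (2, 2.375) − 0.125·(26, -6.5) = (-1.25, 3.1875)
(p₃, q₃) = (-1.25, 3.1875) − 0.125·(9.75, 6.5) = (-2.46875, 2.375)

(-2.46875, 2.375)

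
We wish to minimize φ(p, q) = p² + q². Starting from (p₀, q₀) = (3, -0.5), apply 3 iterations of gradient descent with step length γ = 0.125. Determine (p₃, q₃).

∇φ = (2p, 2q)
(p₁, q₁) = (3, -0.5) − 0.125·(6, -1) = (2.25, -0.375)
(p₂, q₂) = (2.25, -0.375) − 0.125·(4.5, -0.75) = (1.6875, -0.28125)
(p₃, q₃) = (1.6875, -0.28125) − 0.125·(3.375, -0.5625) = (1.265625, -0.2109375)

(1.265625, -0.2109375)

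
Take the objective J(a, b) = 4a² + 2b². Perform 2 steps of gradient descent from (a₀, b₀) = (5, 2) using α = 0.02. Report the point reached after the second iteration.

(3.528, 1.6928)

∇J = (8a, 4b)
Step 1: at (5, 2), ∇J = (40, 8) → (5, 2) − 0.02·(40, 8) = (4.2, 1.84)
Step 2: at (4.2, 1.84), ∇J = (33.6, 7.36) → (4.2, 1.84) − 0.02·(33.6, 7.36) = (3.528, 1.6928)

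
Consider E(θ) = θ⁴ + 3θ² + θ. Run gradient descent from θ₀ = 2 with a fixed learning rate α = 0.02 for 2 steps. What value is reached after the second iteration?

E′(θ) = 4θ³ + 6θ + 1
Step 1: E′(2) = 45; θ₁ = 2 − 0.02·45 = 1.1
Step 2: E′(1.1) = 12.924; θ₂ = 1.1 − 0.02·12.924 = 0.84152

0.84152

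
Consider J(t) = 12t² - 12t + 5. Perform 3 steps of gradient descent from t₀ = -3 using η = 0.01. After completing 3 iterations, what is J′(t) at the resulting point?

-36.873984

J′(t) = 24t - 12
t₁ = -3 − 0.01·(-84) = -2.16
t₂ = -2.16 − 0.01·(-63.84) = -1.5216
t₃ = -1.5216 − 0.01·(-48.5184) = -1.036416
J′(t) at (-1.036416) = -36.873984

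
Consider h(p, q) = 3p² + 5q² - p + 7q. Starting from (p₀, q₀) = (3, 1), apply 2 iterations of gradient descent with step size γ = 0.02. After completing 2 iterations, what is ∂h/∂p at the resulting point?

∇h = (6p - 1, 10q + 7)
Step 1: at (3, 1), ∇h = (17, 17) → (3, 1) − 0.02·(17, 17) = (2.66, 0.66)
Step 2: at (2.66, 0.66), ∇h = (14.96, 13.6) → (2.66, 0.66) − 0.02·(14.96, 13.6) = (2.3608, 0.388)
∂h/∂p at (2.3608, 0.388) = 13.1648

13.1648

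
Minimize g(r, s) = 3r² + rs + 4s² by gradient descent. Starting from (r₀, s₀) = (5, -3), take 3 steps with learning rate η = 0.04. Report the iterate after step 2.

(3.0688, -1.68)

∇g = (6r + s, r + 8s)
(r₁, s₁) = (5, -3) − 0.04·(27, -19) = (3.92, -2.24)
(r₂, s₂) = (3.92, -2.24) − 0.04·(21.28, -14) = (3.0688, -1.68)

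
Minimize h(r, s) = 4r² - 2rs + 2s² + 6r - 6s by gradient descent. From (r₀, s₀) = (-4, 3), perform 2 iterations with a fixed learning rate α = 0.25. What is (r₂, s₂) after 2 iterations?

(-5.75, 3.5)

∇h = (8r - 2s + 6, -2r + 4s - 6)
(r₁, s₁) = (-4, 3) − 0.25·(-32, 14) = (4, -0.5)
(r₂, s₂) = (4, -0.5) − 0.25·(39, -16) = (-5.75, 3.5)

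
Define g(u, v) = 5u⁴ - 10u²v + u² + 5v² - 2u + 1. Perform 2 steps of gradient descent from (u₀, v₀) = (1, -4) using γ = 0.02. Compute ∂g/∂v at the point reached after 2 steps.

∇g = (20u³ - 20uv + 2u - 2, -10u² + 10v)
Step 1: at (1, -4), ∇g = (100, -50) → (1, -4) − 0.02·(100, -50) = (-1, -3)
Step 2: at (-1, -3), ∇g = (-84, -40) → (-1, -3) − 0.02·(-84, -40) = (0.68, -2.2)
∂g/∂v at (0.68, -2.2) = -26.624

-26.624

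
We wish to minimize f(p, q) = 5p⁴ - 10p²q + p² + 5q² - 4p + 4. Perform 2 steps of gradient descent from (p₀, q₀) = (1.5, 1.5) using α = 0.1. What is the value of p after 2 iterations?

-2.49575

∇f = (20p³ - 20pq + 2p - 4, -10p² + 10q)
(p₁, q₁) = (1.5, 1.5) − 0.1·(21.5, -7.5) = (-0.65, 2.25)
(p₂, q₂) = (-0.65, 2.25) − 0.1·(18.4575, 18.275) = (-2.49575, 0.4225)
p = -2.49575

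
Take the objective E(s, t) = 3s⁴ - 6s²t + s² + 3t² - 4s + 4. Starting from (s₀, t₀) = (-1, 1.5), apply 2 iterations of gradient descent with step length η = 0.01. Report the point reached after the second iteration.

∇E = (12s³ - 12st + 2s - 4, -6s² + 6t)
(s₁, t₁) = (-1, 1.5) − 0.01·(0, 3) = (-1, 1.47)
(s₂, t₂) = (-1, 1.47) − 0.01·(-0.36, 2.82) = (-0.9964, 1.4418)

(-0.9964, 1.4418)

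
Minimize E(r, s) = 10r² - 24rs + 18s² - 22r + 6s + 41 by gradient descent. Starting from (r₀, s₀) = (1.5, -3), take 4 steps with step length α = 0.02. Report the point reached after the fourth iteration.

(0.70338944, 0.09682176)

∇E = (20r - 24s - 22, -24r + 36s + 6)
(r₁, s₁) = (1.5, -3) − 0.02·(80, -138) = (-0.1, -0.24)
(r₂, s₂) = (-0.1, -0.24) − 0.02·(-18.24, -0.24) = (0.2648, -0.2352)
(r₃, s₃) = (0.2648, -0.2352) − 0.02·(-11.0592, -8.8224) = (0.485984, -0.058752)
(r₄, s₄) = (0.485984, -0.058752) − 0.02·(-10.870272, -7.778688) = (0.70338944, 0.09682176)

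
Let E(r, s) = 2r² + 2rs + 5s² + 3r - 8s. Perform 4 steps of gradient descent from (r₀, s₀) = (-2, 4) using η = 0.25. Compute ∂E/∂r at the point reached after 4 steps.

59.625

∇E = (4r + 2s + 3, 2r + 10s - 8)
Step 1: at (-2, 4), ∇E = (3, 28) → (-2, 4) − 0.25·(3, 28) = (-2.75, -3)
Step 2: at (-2.75, -3), ∇E = (-14, -43.5) → (-2.75, -3) − 0.25·(-14, -43.5) = (0.75, 7.875)
Step 3: at (0.75, 7.875), ∇E = (21.75, 72.25) → (0.75, 7.875) − 0.25·(21.75, 72.25) = (-4.6875, -10.1875)
Step 4: at (-4.6875, -10.1875), ∇E = (-36.125, -119.25) → (-4.6875, -10.1875) − 0.25·(-36.125, -119.25) = (4.34375, 19.625)
∂E/∂r at (4.34375, 19.625) = 59.625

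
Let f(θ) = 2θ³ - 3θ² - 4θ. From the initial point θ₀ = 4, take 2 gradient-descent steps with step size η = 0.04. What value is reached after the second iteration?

f′(θ) = 6θ² - 6θ - 4
θ₁ = 4 − 0.04·68 = 1.28
θ₂ = 1.28 − 0.04·(-1.8496) = 1.353984

1.353984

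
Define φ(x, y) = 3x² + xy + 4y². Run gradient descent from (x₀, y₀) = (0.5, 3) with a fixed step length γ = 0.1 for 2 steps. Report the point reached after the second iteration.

∇φ = (6x + y, x + 8y)
(x₁, y₁) = (0.5, 3) − 0.1·(6, 24.5) = (-0.1, 0.55)
(x₂, y₂) = (-0.1, 0.55) − 0.1·(-0.05, 4.3) = (-0.095, 0.12)

(-0.095, 0.12)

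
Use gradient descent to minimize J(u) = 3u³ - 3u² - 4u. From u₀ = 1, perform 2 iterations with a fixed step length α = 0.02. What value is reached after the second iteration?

J′(u) = 9u² - 6u - 4
u₁ = 1 − 0.02·(-1) = 1.02
u₂ = 1.02 − 0.02·(-0.7564) = 1.035128

1.035128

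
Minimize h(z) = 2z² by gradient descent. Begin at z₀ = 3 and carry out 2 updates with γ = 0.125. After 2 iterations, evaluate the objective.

h′(z) = 4z
Step 1: h′(3) = 12; z₁ = 3 − 0.125·12 = 1.5
Step 2: h′(1.5) = 6; z₂ = 1.5 − 0.125·6 = 0.75
h(0.75) = 1.125

1.125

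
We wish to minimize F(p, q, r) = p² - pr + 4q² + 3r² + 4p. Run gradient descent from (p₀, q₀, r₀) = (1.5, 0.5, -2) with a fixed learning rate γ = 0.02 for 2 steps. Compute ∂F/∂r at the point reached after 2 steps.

∇F = (2p - r + 4, 8q, -p + 6r)
Step 1: at (1.5, 0.5, -2), ∇F = (9, 4, -13.5) → (1.5, 0.5, -2) − 0.02·(9, 4, -13.5) = (1.32, 0.42, -1.73)
Step 2: at (1.32, 0.42, -1.73), ∇F = (8.37, 3.36, -11.7) → (1.32, 0.42, -1.73) − 0.02·(8.37, 3.36, -11.7) = (1.1526, 0.3528, -1.496)
∂F/∂r at (1.1526, 0.3528, -1.496) = -10.1286

-10.1286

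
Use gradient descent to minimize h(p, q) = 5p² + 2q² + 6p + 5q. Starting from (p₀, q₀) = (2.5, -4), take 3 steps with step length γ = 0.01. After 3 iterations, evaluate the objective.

∇h = (10p + 6, 4q + 5)
Step 1: at (2.5, -4), ∇h = (31, -11) → (2.5, -4) − 0.01·(31, -11) = (2.19, -3.89)
Step 2: at (2.19, -3.89), ∇h = (27.9, -10.56) → (2.19, -3.89) − 0.01·(27.9, -10.56) = (1.911, -3.7844)
Step 3: at (1.911, -3.7844), ∇h = (25.11, -10.1376) → (1.911, -3.7844) − 0.01·(25.11, -10.1376) = (1.6599, -3.683024)
h(1.6599, -3.683024) = 32.449951619152

32.449951619152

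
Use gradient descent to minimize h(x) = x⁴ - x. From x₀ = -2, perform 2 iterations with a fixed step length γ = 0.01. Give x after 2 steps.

-1.47370148

h′(x) = 4x³ - 1
Step 1: h′(-2) = -33; x₁ = -2 − 0.01·(-33) = -1.67
Step 2: h′(-1.67) = -19.629852; x₂ = -1.67 − 0.01·(-19.629852) = -1.47370148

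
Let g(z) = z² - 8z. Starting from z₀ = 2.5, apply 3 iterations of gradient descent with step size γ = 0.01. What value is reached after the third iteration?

g′(z) = 2z - 8
z₁ = 2.5 − 0.01·(-3) = 2.53
z₂ = 2.53 − 0.01·(-2.94) = 2.5594
z₃ = 2.5594 − 0.01·(-2.8812) = 2.588212

2.588212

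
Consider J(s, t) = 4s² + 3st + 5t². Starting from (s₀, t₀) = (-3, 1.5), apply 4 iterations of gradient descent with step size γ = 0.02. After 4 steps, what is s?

-1.73761488

∇J = (8s + 3t, 3s + 10t)
Step 1: at (-3, 1.5), ∇J = (-19.5, 6) → (-3, 1.5) − 0.02·(-19.5, 6) = (-2.61, 1.38)
Step 2: at (-2.61, 1.38), ∇J = (-16.74, 5.97) → (-2.61, 1.38) − 0.02·(-16.74, 5.97) = (-2.2752, 1.2606)
Step 3: at (-2.2752, 1.2606), ∇J = (-14.4198, 5.7804) → (-2.2752, 1.2606) − 0.02·(-14.4198, 5.7804) = (-1.986804, 1.144992)
Step 4: at (-1.986804, 1.144992), ∇J = (-12.459456, 5.489508) → (-1.986804, 1.144992) − 0.02·(-12.459456, 5.489508) = (-1.73761488, 1.03520184)
s = -1.73761488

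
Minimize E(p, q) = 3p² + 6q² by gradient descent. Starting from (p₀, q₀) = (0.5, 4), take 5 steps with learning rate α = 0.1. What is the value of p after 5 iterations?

∇E = (6p, 12q)
Step 1: at (0.5, 4), ∇E = (3, 48) → (0.5, 4) − 0.1·(3, 48) = (0.2, -0.8)
Step 2: at (0.2, -0.8), ∇E = (1.2, -9.6) → (0.2, -0.8) − 0.1·(1.2, -9.6) = (0.08, 0.16)
Step 3: at (0.08, 0.16), ∇E = (0.48, 1.92) → (0.08, 0.16) − 0.1·(0.48, 1.92) = (0.032, -0.032)
Step 4: at (0.032, -0.032), ∇E = (0.192, -0.384) → (0.032, -0.032) − 0.1·(0.192, -0.384) = (0.0128, 0.0064)
Step 5: at (0.0128, 0.0064), ∇E = (0.0768, 0.0768) → (0.0128, 0.0064) − 0.1·(0.0768, 0.0768) = (0.00512, -0.00128)
p = 0.00512

0.00512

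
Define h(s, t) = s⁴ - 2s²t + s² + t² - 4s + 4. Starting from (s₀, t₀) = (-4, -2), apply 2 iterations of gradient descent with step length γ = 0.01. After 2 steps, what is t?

-1.5872

∇h = (4s³ - 4st + 2s - 4, -2s² + 2t)
Step 1: at (-4, -2), ∇h = (-300, -36) → (-4, -2) − 0.01·(-300, -36) = (-1, -1.64)
Step 2: at (-1, -1.64), ∇h = (-16.56, -5.28) → (-1, -1.64) − 0.01·(-16.56, -5.28) = (-0.8344, -1.5872)
t = -1.5872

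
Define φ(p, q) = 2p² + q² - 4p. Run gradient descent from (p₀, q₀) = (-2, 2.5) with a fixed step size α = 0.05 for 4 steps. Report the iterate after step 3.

(-0.536, 1.8225)

∇φ = (4p - 4, 2q)
(p₁, q₁) = (-2, 2.5) − 0.05·(-12, 5) = (-1.4, 2.25)
(p₂, q₂) = (-1.4, 2.25) − 0.05·(-9.6, 4.5) = (-0.92, 2.025)
(p₃, q₃) = (-0.92, 2.025) − 0.05·(-7.68, 4.05) = (-0.536, 1.8225)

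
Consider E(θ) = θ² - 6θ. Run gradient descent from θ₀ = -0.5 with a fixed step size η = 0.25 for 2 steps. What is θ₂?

E′(θ) = 2θ - 6
θ₁ = -0.5 − 0.25·(-7) = 1.25
θ₂ = 1.25 − 0.25·(-3.5) = 2.125

2.125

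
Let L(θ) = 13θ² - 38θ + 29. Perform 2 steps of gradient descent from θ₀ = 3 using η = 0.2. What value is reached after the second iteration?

28.6

L′(θ) = 26θ - 38
θ₁ = 3 − 0.2·40 = -5
θ₂ = -5 − 0.2·(-168) = 28.6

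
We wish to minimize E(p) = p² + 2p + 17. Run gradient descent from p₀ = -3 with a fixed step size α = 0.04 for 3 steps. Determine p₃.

-2.557376

E′(p) = 2p + 2
p₁ = -3 − 0.04·(-4) = -2.84
p₂ = -2.84 − 0.04·(-3.68) = -2.6928
p₃ = -2.6928 − 0.04·(-3.3856) = -2.557376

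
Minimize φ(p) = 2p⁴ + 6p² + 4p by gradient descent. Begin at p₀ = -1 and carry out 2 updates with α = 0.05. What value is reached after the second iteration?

-0.2768

φ′(p) = 8p³ + 12p + 4
p₁ = -1 − 0.05·(-16) = -0.2
p₂ = -0.2 − 0.05·1.536 = -0.2768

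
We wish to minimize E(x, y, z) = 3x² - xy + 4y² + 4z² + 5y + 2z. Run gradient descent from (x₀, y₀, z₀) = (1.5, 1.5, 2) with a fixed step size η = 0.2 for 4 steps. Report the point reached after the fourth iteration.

∇E = (6x - y, -x + 8y + 5, 8z + 2)
(x₁, y₁, z₁) = (1.5, 1.5, 2) − 0.2·(7.5, 15.5, 18) = (0, -1.6, -1.6)
(x₂, y₂, z₂) = (0, -1.6, -1.6) − 0.2·(1.6, -7.8, -10.8) = (-0.32, -0.04, 0.56)
(x₃, y₃, z₃) = (-0.32, -0.04, 0.56) − 0.2·(-1.88, 5, 6.48) = (0.056, -1.04, -0.736)
(x₄, y₄, z₄) = (0.056, -1.04, -0.736) − 0.2·(1.376, -3.376, -3.888) = (-0.2192, -0.3648, 0.0416)

(-0.2192, -0.3648, 0.0416)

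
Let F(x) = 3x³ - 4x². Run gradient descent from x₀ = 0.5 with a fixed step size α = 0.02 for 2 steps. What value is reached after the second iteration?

F′(x) = 9x² - 8x
x₁ = 0.5 − 0.02·(-1.75) = 0.535
x₂ = 0.535 − 0.02·(-1.703975) = 0.5690795

0.5690795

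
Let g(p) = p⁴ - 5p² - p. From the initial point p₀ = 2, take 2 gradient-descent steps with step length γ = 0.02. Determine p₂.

1.70481984

g′(p) = 4p³ - 10p - 1
Step 1: g′(2) = 11; p₁ = 2 − 0.02·11 = 1.78
Step 2: g′(1.78) = 3.759008; p₂ = 1.78 − 0.02·3.759008 = 1.70481984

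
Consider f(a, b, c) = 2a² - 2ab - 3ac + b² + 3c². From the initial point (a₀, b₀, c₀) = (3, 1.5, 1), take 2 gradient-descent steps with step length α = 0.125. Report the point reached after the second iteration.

∇f = (4a - 2b - 3c, -2a + 2b, -3a + 6c)
Step 1: at (3, 1.5, 1), ∇f = (6, -3, -3) → (3, 1.5, 1) − 0.125·(6, -3, -3) = (2.25, 1.875, 1.375)
Step 2: at (2.25, 1.875, 1.375), ∇f = (1.125, -0.75, 1.5) → (2.25, 1.875, 1.375) − 0.125·(1.125, -0.75, 1.5) = (2.109375, 1.96875, 1.1875)

(2.109375, 1.96875, 1.1875)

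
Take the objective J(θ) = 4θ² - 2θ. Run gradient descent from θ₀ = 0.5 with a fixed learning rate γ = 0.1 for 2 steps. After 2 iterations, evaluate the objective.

-0.2496

J′(θ) = 8θ - 2
θ₁ = 0.5 − 0.1·2 = 0.3
θ₂ = 0.3 − 0.1·0.4 = 0.26
J(0.26) = -0.2496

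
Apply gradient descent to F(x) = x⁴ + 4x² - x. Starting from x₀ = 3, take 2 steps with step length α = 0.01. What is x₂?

F′(x) = 4x³ + 8x - 1
x₁ = 3 − 0.01·131 = 1.69
x₂ = 1.69 − 0.01·31.827236 = 1.37172764

1.37172764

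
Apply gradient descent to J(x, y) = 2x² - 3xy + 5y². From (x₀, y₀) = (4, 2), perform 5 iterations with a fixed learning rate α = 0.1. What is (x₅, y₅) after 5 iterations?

∇J = (4x - 3y, -3x + 10y)
Step 1: at (4, 2), ∇J = (10, 8) → (4, 2) − 0.1·(10, 8) = (3, 1.2)
Step 2: at (3, 1.2), ∇J = (8.4, 3) → (3, 1.2) − 0.1·(8.4, 3) = (2.16, 0.9)
Step 3: at (2.16, 0.9), ∇J = (5.94, 2.52) → (2.16, 0.9) − 0.1·(5.94, 2.52) = (1.566, 0.648)
Step 4: at (1.566, 0.648), ∇J = (4.32, 1.782) → (1.566, 0.648) − 0.1·(4.32, 1.782) = (1.134, 0.4698)
Step 5: at (1.134, 0.4698), ∇J = (3.1266, 1.296) → (1.134, 0.4698) − 0.1·(3.1266, 1.296) = (0.82134, 0.3402)

(0.82134, 0.3402)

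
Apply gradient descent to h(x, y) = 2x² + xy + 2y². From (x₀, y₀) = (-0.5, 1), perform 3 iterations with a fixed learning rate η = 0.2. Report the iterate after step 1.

∇h = (4x + y, x + 4y)
Step 1: at (-0.5, 1), ∇h = (-1, 3.5) → (-0.5, 1) − 0.2·(-1, 3.5) = (-0.3, 0.3)

(-0.3, 0.3)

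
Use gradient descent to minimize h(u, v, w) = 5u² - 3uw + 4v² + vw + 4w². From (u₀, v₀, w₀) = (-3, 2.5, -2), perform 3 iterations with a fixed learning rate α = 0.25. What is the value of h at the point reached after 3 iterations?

∇h = (10u - 3w, 8v + w, -3u + v + 8w)
Step 1: at (-3, 2.5, -2), ∇h = (-24, 18, -4.5) → (-3, 2.5, -2) − 0.25·(-24, 18, -4.5) = (3, -2, -0.875)
Step 2: at (3, -2, -0.875), ∇h = (32.625, -16.875, -18) → (3, -2, -0.875) − 0.25·(32.625, -16.875, -18) = (-5.15625, 2.21875, 3.625)
Step 3: at (-5.15625, 2.21875, 3.625), ∇h = (-62.4375, 21.375, 46.6875) → (-5.15625, 2.21875, 3.625) − 0.25·(-62.4375, 21.375, 46.6875) = (10.453125, -3.125, -8.046875)
h(10.453125, -3.125, -8.046875) = 1121.90185546875

1121.90185546875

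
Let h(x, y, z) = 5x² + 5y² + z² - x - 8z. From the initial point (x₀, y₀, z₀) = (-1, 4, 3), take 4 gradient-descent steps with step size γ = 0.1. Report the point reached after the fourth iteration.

∇h = (10x - 1, 10y, 2z - 8)
Step 1: at (-1, 4, 3), ∇h = (-11, 40, -2) → (-1, 4, 3) − 0.1·(-11, 40, -2) = (0.1, 0, 3.2)
Step 2: at (0.1, 0, 3.2), ∇h = (0, 0, -1.6) → (0.1, 0, 3.2) − 0.1·(0, 0, -1.6) = (0.1, 0, 3.36)
Step 3: at (0.1, 0, 3.36), ∇h = (0, 0, -1.28) → (0.1, 0, 3.36) − 0.1·(0, 0, -1.28) = (0.1, 0, 3.488)
Step 4: at (0.1, 0, 3.488), ∇h = (0, 0, -1.024) → (0.1, 0, 3.488) − 0.1·(0, 0, -1.024) = (0.1, 0, 3.5904)

(0.1, 0, 3.5904)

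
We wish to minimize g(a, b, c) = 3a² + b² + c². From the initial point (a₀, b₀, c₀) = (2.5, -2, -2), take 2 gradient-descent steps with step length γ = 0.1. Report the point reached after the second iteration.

∇g = (6a, 2b, 2c)
(a₁, b₁, c₁) = (2.5, -2, -2) − 0.1·(15, -4, -4) = (1, -1.6, -1.6)
(a₂, b₂, c₂) = (1, -1.6, -1.6) − 0.1·(6, -3.2, -3.2) = (0.4, -1.28, -1.28)

(0.4, -1.28, -1.28)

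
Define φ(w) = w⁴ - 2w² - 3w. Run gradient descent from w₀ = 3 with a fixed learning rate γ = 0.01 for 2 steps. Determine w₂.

1.82801028

φ′(w) = 4w³ - 4w - 3
Step 1: φ′(3) = 93; w₁ = 3 − 0.01·93 = 2.07
Step 2: φ′(2.07) = 24.198972; w₂ = 2.07 − 0.01·24.198972 = 1.82801028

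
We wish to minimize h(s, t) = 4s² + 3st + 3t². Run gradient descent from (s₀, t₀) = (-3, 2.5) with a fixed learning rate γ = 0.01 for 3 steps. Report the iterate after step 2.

(-2.6814, 2.37865)

∇h = (8s + 3t, 3s + 6t)
Step 1: at (-3, 2.5), ∇h = (-16.5, 6) → (-3, 2.5) − 0.01·(-16.5, 6) = (-2.835, 2.44)
Step 2: at (-2.835, 2.44), ∇h = (-15.36, 6.135) → (-2.835, 2.44) − 0.01·(-15.36, 6.135) = (-2.6814, 2.37865)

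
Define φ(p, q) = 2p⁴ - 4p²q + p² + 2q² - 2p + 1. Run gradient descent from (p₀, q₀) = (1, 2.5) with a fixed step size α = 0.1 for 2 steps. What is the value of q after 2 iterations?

∇φ = (8p³ - 8pq + 2p - 2, -4p² + 4q)
(p₁, q₁) = (1, 2.5) − 0.1·(-12, 6) = (2.2, 1.9)
(p₂, q₂) = (2.2, 1.9) − 0.1·(54.144, -11.76) = (-3.2144, 3.076)
q = 3.076

3.076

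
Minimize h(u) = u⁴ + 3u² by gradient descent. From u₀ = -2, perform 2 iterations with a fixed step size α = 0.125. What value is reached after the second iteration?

-20.5625

h′(u) = 4u³ + 6u
u₁ = -2 − 0.125·(-44) = 3.5
u₂ = 3.5 − 0.125·192.5 = -20.5625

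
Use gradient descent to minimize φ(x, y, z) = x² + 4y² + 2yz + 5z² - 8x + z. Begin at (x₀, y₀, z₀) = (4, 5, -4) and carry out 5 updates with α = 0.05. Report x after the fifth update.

4

∇φ = (2x - 8, 8y + 2z, 2y + 10z + 1)
Step 1: at (4, 5, -4), ∇φ = (0, 32, -29) → (4, 5, -4) − 0.05·(0, 32, -29) = (4, 3.4, -2.55)
Step 2: at (4, 3.4, -2.55), ∇φ = (0, 22.1, -17.7) → (4, 3.4, -2.55) − 0.05·(0, 22.1, -17.7) = (4, 2.295, -1.665)
Step 3: at (4, 2.295, -1.665), ∇φ = (0, 15.03, -11.06) → (4, 2.295, -1.665) − 0.05·(0, 15.03, -11.06) = (4, 1.5435, -1.112)
Step 4: at (4, 1.5435, -1.112), ∇φ = (0, 10.124, -7.033) → (4, 1.5435, -1.112) − 0.05·(0, 10.124, -7.033) = (4, 1.0373, -0.76035)
Step 5: at (4, 1.0373, -0.76035), ∇φ = (0, 6.7777, -4.5289) → (4, 1.0373, -0.76035) − 0.05·(0, 6.7777, -4.5289) = (4, 0.698415, -0.533905)
x = 4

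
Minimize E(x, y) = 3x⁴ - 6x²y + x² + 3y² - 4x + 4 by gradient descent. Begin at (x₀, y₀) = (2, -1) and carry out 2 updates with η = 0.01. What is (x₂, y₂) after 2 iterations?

∇E = (12x³ - 12xy + 2x - 4, -6x² + 6y)
(x₁, y₁) = (2, -1) − 0.01·(120, -30) = (0.8, -0.7)
(x₂, y₂) = (0.8, -0.7) − 0.01·(10.464, -8.04) = (0.69536, -0.6196)

(0.69536, -0.6196)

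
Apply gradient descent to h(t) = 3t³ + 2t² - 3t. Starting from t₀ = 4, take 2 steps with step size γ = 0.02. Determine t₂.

0.718072

h′(t) = 9t² + 4t - 3
t₁ = 4 − 0.02·157 = 0.86
t₂ = 0.86 − 0.02·7.0964 = 0.718072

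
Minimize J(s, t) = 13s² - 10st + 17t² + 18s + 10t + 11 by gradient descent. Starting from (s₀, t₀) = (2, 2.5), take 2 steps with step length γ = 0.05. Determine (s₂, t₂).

(-1.45, 0.25)

∇J = (26s - 10t + 18, -10s + 34t + 10)
(s₁, t₁) = (2, 2.5) − 0.05·(45, 75) = (-0.25, -1.25)
(s₂, t₂) = (-0.25, -1.25) − 0.05·(24, -30) = (-1.45, 0.25)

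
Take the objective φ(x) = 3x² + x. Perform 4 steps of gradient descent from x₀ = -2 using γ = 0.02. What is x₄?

-1.26610816

φ′(x) = 6x + 1
Step 1: φ′(-2) = -11; x₁ = -2 − 0.02·(-11) = -1.78
Step 2: φ′(-1.78) = -9.68; x₂ = -1.78 − 0.02·(-9.68) = -1.5864
Step 3: φ′(-1.5864) = -8.5184; x₃ = -1.5864 − 0.02·(-8.5184) = -1.416032
Step 4: φ′(-1.416032) = -7.496192; x₄ = -1.416032 − 0.02·(-7.496192) = -1.26610816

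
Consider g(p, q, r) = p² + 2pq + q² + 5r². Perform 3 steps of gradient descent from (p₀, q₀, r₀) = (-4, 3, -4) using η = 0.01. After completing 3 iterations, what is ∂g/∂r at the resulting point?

∇g = (2p + 2q, 2p + 2q, 10r)
(p₁, q₁, r₁) = (-4, 3, -4) − 0.01·(-2, -2, -40) = (-3.98, 3.02, -3.6)
(p₂, q₂, r₂) = (-3.98, 3.02, -3.6) − 0.01·(-1.92, -1.92, -36) = (-3.9608, 3.0392, -3.24)
(p₃, q₃, r₃) = (-3.9608, 3.0392, -3.24) − 0.01·(-1.8432, -1.8432, -32.4) = (-3.942368, 3.057632, -2.916)
∂g/∂r at (-3.942368, 3.057632, -2.916) = -29.16

-29.16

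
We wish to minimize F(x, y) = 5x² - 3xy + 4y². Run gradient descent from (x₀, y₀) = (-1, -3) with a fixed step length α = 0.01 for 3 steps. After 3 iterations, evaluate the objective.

∇F = (10x - 3y, -3x + 8y)
Step 1: at (-1, -3), ∇F = (-1, -21) → (-1, -3) − 0.01·(-1, -21) = (-0.99, -2.79)
Step 2: at (-0.99, -2.79), ∇F = (-1.53, -19.35) → (-0.99, -2.79) − 0.01·(-1.53, -19.35) = (-0.9747, -2.5965)
Step 3: at (-0.9747, -2.5965), ∇F = (-1.9575, -17.8479) → (-0.9747, -2.5965) − 0.01·(-1.9575, -17.8479) = (-0.955125, -2.418021)
F(-0.955125, -2.418021) = 21.020084131014

21.020084131014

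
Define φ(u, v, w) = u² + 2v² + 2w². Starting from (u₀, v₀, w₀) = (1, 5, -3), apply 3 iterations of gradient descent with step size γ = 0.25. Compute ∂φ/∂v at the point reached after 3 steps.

0

∇φ = (2u, 4v, 4w)
(u₁, v₁, w₁) = (1, 5, -3) − 0.25·(2, 20, -12) = (0.5, 0, 0)
(u₂, v₂, w₂) = (0.5, 0, 0) − 0.25·(1, 0, 0) = (0.25, 0, 0)
(u₃, v₃, w₃) = (0.25, 0, 0) − 0.25·(0.5, 0, 0) = (0.125, 0, 0)
∂φ/∂v at (0.125, 0, 0) = 0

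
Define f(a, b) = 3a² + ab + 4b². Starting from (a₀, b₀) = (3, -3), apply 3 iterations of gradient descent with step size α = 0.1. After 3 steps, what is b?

∇f = (6a + b, a + 8b)
(a₁, b₁) = (3, -3) − 0.1·(15, -21) = (1.5, -0.9)
(a₂, b₂) = (1.5, -0.9) − 0.1·(8.1, -5.7) = (0.69, -0.33)
(a₃, b₃) = (0.69, -0.33) − 0.1·(3.81, -1.95) = (0.309, -0.135)
b = -0.135

-0.135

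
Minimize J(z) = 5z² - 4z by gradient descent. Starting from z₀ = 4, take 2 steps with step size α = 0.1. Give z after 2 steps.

J′(z) = 10z - 4
z₁ = 4 − 0.1·36 = 0.4
z₂ = 0.4 − 0.1·0 = 0.4

0.4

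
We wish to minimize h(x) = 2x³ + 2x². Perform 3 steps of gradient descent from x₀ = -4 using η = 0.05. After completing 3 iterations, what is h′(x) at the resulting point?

h′(x) = 6x² + 4x
Step 1: h′(-4) = 80; x₁ = -4 − 0.05·80 = -8
Step 2: h′(-8) = 352; x₂ = -8 − 0.05·352 = -25.6
Step 3: h′(-25.6) = 3829.76; x₃ = -25.6 − 0.05·3829.76 = -217.088
h′(x) at (-217.088) = 281894.846464

281894.846464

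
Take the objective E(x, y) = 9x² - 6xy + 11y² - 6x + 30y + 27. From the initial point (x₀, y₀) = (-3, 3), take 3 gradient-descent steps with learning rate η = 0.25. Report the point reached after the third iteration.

(530.25, -743.25)

∇E = (18x - 6y - 6, -6x + 22y + 30)
(x₁, y₁) = (-3, 3) − 0.25·(-78, 114) = (16.5, -25.5)
(x₂, y₂) = (16.5, -25.5) − 0.25·(444, -630) = (-94.5, 132)
(x₃, y₃) = (-94.5, 132) − 0.25·(-2499, 3501) = (530.25, -743.25)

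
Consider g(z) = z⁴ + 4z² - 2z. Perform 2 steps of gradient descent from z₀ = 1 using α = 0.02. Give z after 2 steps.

0.67104

g′(z) = 4z³ + 8z - 2
Step 1: g′(1) = 10; z₁ = 1 − 0.02·10 = 0.8
Step 2: g′(0.8) = 6.448; z₂ = 0.8 − 0.02·6.448 = 0.67104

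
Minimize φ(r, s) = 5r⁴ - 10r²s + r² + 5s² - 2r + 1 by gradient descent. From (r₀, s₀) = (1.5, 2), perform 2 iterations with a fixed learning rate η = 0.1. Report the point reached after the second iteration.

∇φ = (20r³ - 20rs + 2r - 2, -10r² + 10s)
(r₁, s₁) = (1.5, 2) − 0.1·(8.5, -2.5) = (0.65, 2.25)
(r₂, s₂) = (0.65, 2.25) − 0.1·(-24.4575, 18.275) = (3.09575, 0.4225)

(3.09575, 0.4225)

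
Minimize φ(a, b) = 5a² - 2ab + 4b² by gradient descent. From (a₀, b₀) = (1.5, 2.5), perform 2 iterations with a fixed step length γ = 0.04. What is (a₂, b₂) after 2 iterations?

(0.8056, 1.3256)

∇φ = (10a - 2b, -2a + 8b)
Step 1: at (1.5, 2.5), ∇φ = (10, 17) → (1.5, 2.5) − 0.04·(10, 17) = (1.1, 1.82)
Step 2: at (1.1, 1.82), ∇φ = (7.36, 12.36) → (1.1, 1.82) − 0.04·(7.36, 12.36) = (0.8056, 1.3256)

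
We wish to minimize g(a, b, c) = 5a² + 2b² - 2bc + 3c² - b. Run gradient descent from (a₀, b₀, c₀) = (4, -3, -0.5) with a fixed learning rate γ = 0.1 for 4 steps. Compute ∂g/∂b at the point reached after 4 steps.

-2.04

∇g = (10a, 4b - 2c - 1, -2b + 6c)
(a₁, b₁, c₁) = (4, -3, -0.5) − 0.1·(40, -12, 3) = (0, -1.8, -0.8)
(a₂, b₂, c₂) = (0, -1.8, -0.8) − 0.1·(0, -6.6, -1.2) = (0, -1.14, -0.68)
(a₃, b₃, c₃) = (0, -1.14, -0.68) − 0.1·(0, -4.2, -1.8) = (0, -0.72, -0.5)
(a₄, b₄, c₄) = (0, -0.72, -0.5) − 0.1·(0, -2.88, -1.56) = (0, -0.432, -0.344)
∂g/∂b at (0, -0.432, -0.344) = -2.04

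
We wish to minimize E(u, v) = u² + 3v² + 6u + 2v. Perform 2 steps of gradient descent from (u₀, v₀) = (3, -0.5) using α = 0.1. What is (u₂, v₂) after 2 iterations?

∇E = (2u + 6, 6v + 2)
(u₁, v₁) = (3, -0.5) − 0.1·(12, -1) = (1.8, -0.4)
(u₂, v₂) = (1.8, -0.4) − 0.1·(9.6, -0.4) = (0.84, -0.36)

(0.84, -0.36)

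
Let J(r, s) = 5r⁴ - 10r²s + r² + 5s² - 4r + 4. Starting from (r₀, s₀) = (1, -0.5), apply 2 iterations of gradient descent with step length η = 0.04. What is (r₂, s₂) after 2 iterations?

(0.0413824, 0.06576)

∇J = (20r³ - 20rs + 2r - 4, -10r² + 10s)
(r₁, s₁) = (1, -0.5) − 0.04·(28, -15) = (-0.12, 0.1)
(r₂, s₂) = (-0.12, 0.1) − 0.04·(-4.03456, 0.856) = (0.0413824, 0.06576)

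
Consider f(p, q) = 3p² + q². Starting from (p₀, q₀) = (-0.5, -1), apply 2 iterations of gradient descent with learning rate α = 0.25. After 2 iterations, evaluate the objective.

0.109375

∇f = (6p, 2q)
Step 1: at (-0.5, -1), ∇f = (-3, -2) → (-0.5, -1) − 0.25·(-3, -2) = (0.25, -0.5)
Step 2: at (0.25, -0.5), ∇f = (1.5, -1) → (0.25, -0.5) − 0.25·(1.5, -1) = (-0.125, -0.25)
f(-0.125, -0.25) = 0.109375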